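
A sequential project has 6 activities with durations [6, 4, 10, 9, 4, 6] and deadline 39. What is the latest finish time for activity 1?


LF(activity 1) = deadline - sum of successor durations
Successors: activities 2 through 6 with durations [4, 10, 9, 4, 6]
Sum of successor durations = 33
LF = 39 - 33 = 6

6


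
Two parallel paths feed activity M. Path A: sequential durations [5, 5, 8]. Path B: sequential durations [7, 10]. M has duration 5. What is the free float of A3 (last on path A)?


ES(A3) = sum of predecessors on chain A = 10
EF(A3) = ES + duration = 10 + 8 = 18
Successor of A3 is M. ES(M) = max(sum(A), sum(B)) = max(18, 17) = 18
Free float = ES(successor) - EF(current) = 18 - 18 = 0

0


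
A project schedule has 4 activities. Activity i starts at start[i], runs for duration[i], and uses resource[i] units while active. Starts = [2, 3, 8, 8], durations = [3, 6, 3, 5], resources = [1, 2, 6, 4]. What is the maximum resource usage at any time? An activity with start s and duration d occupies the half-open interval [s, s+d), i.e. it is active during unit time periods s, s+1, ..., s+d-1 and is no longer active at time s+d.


Each activity i is active on [start_i, start_i + duration_i).
Compute total resource usage per time slot:
  t=0: active resources = [], total = 0
  t=1: active resources = [], total = 0
  t=2: active resources = [1], total = 1
  t=3: active resources = [1, 2], total = 3
  t=4: active resources = [1, 2], total = 3
  t=5: active resources = [2], total = 2
  t=6: active resources = [2], total = 2
  t=7: active resources = [2], total = 2
  t=8: active resources = [2, 6, 4], total = 12
  t=9: active resources = [6, 4], total = 10
  t=10: active resources = [6, 4], total = 10
  t=11: active resources = [4], total = 4
  t=12: active resources = [4], total = 4
Peak resource demand = 12

12


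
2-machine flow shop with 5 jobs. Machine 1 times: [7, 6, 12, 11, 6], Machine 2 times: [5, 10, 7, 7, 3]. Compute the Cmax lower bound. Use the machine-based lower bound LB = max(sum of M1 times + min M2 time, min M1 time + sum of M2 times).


LB1 = sum(M1 times) + min(M2 times) = 42 + 3 = 45
LB2 = min(M1 times) + sum(M2 times) = 6 + 32 = 38
Lower bound = max(LB1, LB2) = max(45, 38) = 45

45


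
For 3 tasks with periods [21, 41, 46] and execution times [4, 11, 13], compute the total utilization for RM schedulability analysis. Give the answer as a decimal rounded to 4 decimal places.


Compute individual utilizations (exact fractions):
  Task 1: C/T = 4/21 (approx. 0.1905)
  Task 2: C/T = 11/41 (approx. 0.2683)
  Task 3: C/T = 13/46 (approx. 0.2826)
Total utilization U = 4/21 + 11/41 + 13/46 = 29363/39606
Rounded to 4 decimal places: U = 0.7414
RM (Liu & Layland) bound for 3 tasks = 0.779763; compare with U = 29363/39606 (approx. 0.741378)
U <= bound, so schedulable by RM sufficient condition.

0.7414


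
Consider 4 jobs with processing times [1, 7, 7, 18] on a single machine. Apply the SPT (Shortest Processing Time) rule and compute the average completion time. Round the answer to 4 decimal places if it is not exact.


Sort jobs by processing time (SPT order): [1, 7, 7, 18]
Compute completion times sequentially:
  Job 1: processing = 1, completes at 1
  Job 2: processing = 7, completes at 8
  Job 3: processing = 7, completes at 15
  Job 4: processing = 18, completes at 33
Sum of completion times = 57
Average completion time = 57/4 = 14.25

14.25


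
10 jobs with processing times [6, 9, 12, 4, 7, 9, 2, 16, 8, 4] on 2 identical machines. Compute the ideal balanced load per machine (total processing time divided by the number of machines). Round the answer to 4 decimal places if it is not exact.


Total processing time = 6 + 9 + 12 + 4 + 7 + 9 + 2 + 16 + 8 + 4 = 77
Number of machines = 2
Ideal balanced load = 77 / 2 = 38.5

38.5


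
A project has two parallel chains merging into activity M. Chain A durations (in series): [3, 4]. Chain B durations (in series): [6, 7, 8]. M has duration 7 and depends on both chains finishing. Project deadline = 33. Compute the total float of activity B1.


Forward pass: ES(B1) = sum of predecessors on chain B = 0
EF = ES + duration = 0 + 6 = 6
Backward pass: LF(M) = deadline = 33; LS(M) = 33 - 7 = 26
LF(B1) = LS(M) - sum(successors on chain B) = 26 - 15 = 11
LS = LF - duration = 11 - 6 = 5
Total float = LS - ES = 5 - 0 = 5

5


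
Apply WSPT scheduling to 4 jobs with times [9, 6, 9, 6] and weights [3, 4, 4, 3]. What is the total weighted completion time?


Compute p/w ratios and sort ascending (WSPT): [(6, 4), (6, 3), (9, 4), (9, 3)]
Compute weighted completion times:
  Job (p=6,w=4): C=6, w*C=4*6=24
  Job (p=6,w=3): C=12, w*C=3*12=36
  Job (p=9,w=4): C=21, w*C=4*21=84
  Job (p=9,w=3): C=30, w*C=3*30=90
Total weighted completion time = 234

234


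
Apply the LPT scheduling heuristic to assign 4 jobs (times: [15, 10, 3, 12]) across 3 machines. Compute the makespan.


Sort jobs in decreasing order (LPT): [15, 12, 10, 3]
Assign each job to the least loaded machine:
  Machine 1: jobs [15], load = 15
  Machine 2: jobs [12], load = 12
  Machine 3: jobs [10, 3], load = 13
Makespan = max load = 15

15


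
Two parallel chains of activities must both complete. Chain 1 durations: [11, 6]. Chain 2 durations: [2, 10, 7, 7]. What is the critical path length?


Path A total = 11 + 6 = 17
Path B total = 2 + 10 + 7 + 7 = 26
Critical path = longest path = max(17, 26) = 26

26


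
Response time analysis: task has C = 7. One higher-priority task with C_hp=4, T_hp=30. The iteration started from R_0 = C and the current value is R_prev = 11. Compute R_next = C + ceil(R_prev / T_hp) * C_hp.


R_next = C + ceil(R_prev / T_hp) * C_hp
ceil(11 / 30) = ceil(0.3667) = 1
Interference = 1 * 4 = 4
R_next = 7 + 4 = 11
R_next = R_prev, so the iteration has converged (response time = 11).

11


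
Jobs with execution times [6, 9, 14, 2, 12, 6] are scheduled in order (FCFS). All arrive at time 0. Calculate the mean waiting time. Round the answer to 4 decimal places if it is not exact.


FCFS order (as given): [6, 9, 14, 2, 12, 6]
Waiting times:
  Job 1: wait = 0
  Job 2: wait = 6
  Job 3: wait = 15
  Job 4: wait = 29
  Job 5: wait = 31
  Job 6: wait = 43
Sum of waiting times = 124
Average waiting time = 124/6 = 20.6667

20.6667


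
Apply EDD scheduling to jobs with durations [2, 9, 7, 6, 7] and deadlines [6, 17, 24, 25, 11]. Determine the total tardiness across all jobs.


Sort by due date (EDD order): [(2, 6), (7, 11), (9, 17), (7, 24), (6, 25)]
Compute completion times and tardiness:
  Job 1: p=2, d=6, C=2, tardiness=max(0,2-6)=0
  Job 2: p=7, d=11, C=9, tardiness=max(0,9-11)=0
  Job 3: p=9, d=17, C=18, tardiness=max(0,18-17)=1
  Job 4: p=7, d=24, C=25, tardiness=max(0,25-24)=1
  Job 5: p=6, d=25, C=31, tardiness=max(0,31-25)=6
Total tardiness = 8

8


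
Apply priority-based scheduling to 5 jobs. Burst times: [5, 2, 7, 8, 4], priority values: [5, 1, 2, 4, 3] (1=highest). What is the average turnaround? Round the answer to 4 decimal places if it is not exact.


Sort by priority (ascending = highest first):
Order: [(1, 2), (2, 7), (3, 4), (4, 8), (5, 5)]
Completion times:
  Priority 1, burst=2, C=2
  Priority 2, burst=7, C=9
  Priority 3, burst=4, C=13
  Priority 4, burst=8, C=21
  Priority 5, burst=5, C=26
Average turnaround = 71/5 = 14.2

14.2


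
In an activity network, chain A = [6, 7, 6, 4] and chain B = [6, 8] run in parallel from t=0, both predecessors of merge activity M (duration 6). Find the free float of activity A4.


ES(A4) = sum of predecessors on chain A = 19
EF(A4) = ES + duration = 19 + 4 = 23
Successor of A4 is M. ES(M) = max(sum(A), sum(B)) = max(23, 14) = 23
Free float = ES(successor) - EF(current) = 23 - 23 = 0

0


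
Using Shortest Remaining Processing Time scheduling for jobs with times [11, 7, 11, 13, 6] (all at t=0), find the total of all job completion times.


Since all jobs arrive at t=0, SRPT equals SPT ordering.
SPT order: [6, 7, 11, 11, 13]
Completion times:
  Job 1: p=6, C=6
  Job 2: p=7, C=13
  Job 3: p=11, C=24
  Job 4: p=11, C=35
  Job 5: p=13, C=48
Total completion time = 6 + 13 + 24 + 35 + 48 = 126

126


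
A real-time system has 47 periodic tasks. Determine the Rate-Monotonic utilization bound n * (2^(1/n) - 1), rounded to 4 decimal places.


Compute 2^(1/47) = 1.0148570979
Subtract 1: 1.0148570979 - 1 = 0.0148570979
Multiply by n: 47 * 0.0148570979 = 0.6982836013
Round to 4 dp: 0.6983

0.6983


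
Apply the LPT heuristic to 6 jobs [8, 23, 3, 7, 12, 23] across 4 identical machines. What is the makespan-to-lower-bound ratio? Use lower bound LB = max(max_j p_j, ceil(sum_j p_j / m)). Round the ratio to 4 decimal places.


LPT order: [23, 23, 12, 8, 7, 3]
Machine loads after assignment: [23, 23, 15, 15]
LPT makespan = 23
Lower bound = max(max_job, ceil(total/4)) = max(23, 19) = 23
Ratio = 23 / 23 = 1.0

1.0


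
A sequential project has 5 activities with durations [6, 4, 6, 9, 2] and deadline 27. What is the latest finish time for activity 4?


LF(activity 4) = deadline - sum of successor durations
Successors: activities 5 through 5 with durations [2]
Sum of successor durations = 2
LF = 27 - 2 = 25

25


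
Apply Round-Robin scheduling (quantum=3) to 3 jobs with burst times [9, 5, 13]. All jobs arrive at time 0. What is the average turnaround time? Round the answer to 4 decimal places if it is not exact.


Time quantum = 3
Execution trace:
  J1 runs 3 units, time = 3
  J2 runs 3 units, time = 6
  J3 runs 3 units, time = 9
  J1 runs 3 units, time = 12
  J2 runs 2 units, time = 14
  J3 runs 3 units, time = 17
  J1 runs 3 units, time = 20
  J3 runs 3 units, time = 23
  J3 runs 3 units, time = 26
  J3 runs 1 units, time = 27
Finish times: [20, 14, 27]
Average turnaround = 61/3 = 20.3333

20.3333


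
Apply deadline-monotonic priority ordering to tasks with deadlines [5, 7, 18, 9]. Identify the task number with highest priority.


Sort tasks by relative deadline (ascending):
  Task 1: deadline = 5
  Task 2: deadline = 7
  Task 4: deadline = 9
  Task 3: deadline = 18
Priority order (highest first): [1, 2, 4, 3]
Highest priority task = 1

1


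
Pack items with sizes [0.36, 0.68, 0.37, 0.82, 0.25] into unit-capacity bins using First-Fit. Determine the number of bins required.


Place items sequentially using First-Fit:
  Item 0.36 -> new Bin 1
  Item 0.68 -> new Bin 2
  Item 0.37 -> Bin 1 (now 0.73)
  Item 0.82 -> new Bin 3
  Item 0.25 -> Bin 1 (now 0.98)
Total bins used = 3

3


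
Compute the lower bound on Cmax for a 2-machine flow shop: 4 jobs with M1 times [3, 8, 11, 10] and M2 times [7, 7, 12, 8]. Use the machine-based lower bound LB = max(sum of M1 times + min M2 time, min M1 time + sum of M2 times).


LB1 = sum(M1 times) + min(M2 times) = 32 + 7 = 39
LB2 = min(M1 times) + sum(M2 times) = 3 + 34 = 37
Lower bound = max(LB1, LB2) = max(39, 37) = 39

39


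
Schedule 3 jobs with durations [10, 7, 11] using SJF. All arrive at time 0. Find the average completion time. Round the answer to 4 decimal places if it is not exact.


SJF order (ascending): [7, 10, 11]
Completion times:
  Job 1: burst=7, C=7
  Job 2: burst=10, C=17
  Job 3: burst=11, C=28
Average completion = 52/3 = 17.3333

17.3333


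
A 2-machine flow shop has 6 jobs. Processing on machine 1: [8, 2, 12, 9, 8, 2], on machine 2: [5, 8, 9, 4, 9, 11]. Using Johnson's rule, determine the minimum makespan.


Apply Johnson's rule:
  Group 1 (a <= b): [(2, 2, 8), (6, 2, 11), (5, 8, 9)]
  Group 2 (a > b): [(3, 12, 9), (1, 8, 5), (4, 9, 4)]
Optimal job order: [2, 6, 5, 3, 1, 4]
Schedule:
  Job 2: M1 done at 2, M2 done at 10
  Job 6: M1 done at 4, M2 done at 21
  Job 5: M1 done at 12, M2 done at 30
  Job 3: M1 done at 24, M2 done at 39
  Job 1: M1 done at 32, M2 done at 44
  Job 4: M1 done at 41, M2 done at 48
Makespan = 48

48


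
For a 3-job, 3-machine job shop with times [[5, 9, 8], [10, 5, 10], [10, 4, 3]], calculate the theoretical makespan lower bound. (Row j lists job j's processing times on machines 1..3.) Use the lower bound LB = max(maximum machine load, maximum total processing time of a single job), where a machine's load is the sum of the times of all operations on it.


Machine loads:
  Machine 1: 5 + 10 + 10 = 25
  Machine 2: 9 + 5 + 4 = 18
  Machine 3: 8 + 10 + 3 = 21
Max machine load = 25
Job totals:
  Job 1: 22
  Job 2: 25
  Job 3: 17
Max job total = 25
Lower bound = max(25, 25) = 25

25


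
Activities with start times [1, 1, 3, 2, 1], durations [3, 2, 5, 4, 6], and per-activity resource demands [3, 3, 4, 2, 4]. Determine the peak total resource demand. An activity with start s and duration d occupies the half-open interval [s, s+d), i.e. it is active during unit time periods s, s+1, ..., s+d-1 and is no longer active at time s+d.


Each activity i is active on [start_i, start_i + duration_i).
Compute total resource usage per time slot:
  t=0: active resources = [], total = 0
  t=1: active resources = [3, 3, 4], total = 10
  t=2: active resources = [3, 3, 2, 4], total = 12
  t=3: active resources = [3, 4, 2, 4], total = 13
  t=4: active resources = [4, 2, 4], total = 10
  t=5: active resources = [4, 2, 4], total = 10
  t=6: active resources = [4, 4], total = 8
  t=7: active resources = [4], total = 4
Peak resource demand = 13

13


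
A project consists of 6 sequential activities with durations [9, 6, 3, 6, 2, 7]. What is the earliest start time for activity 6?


Activity 6 starts after activities 1 through 5 complete.
Predecessor durations: [9, 6, 3, 6, 2]
ES = 9 + 6 + 3 + 6 + 2 = 26

26


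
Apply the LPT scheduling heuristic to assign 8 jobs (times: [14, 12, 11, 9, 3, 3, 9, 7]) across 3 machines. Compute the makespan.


Sort jobs in decreasing order (LPT): [14, 12, 11, 9, 9, 7, 3, 3]
Assign each job to the least loaded machine:
  Machine 1: jobs [14, 7, 3], load = 24
  Machine 2: jobs [12, 9], load = 21
  Machine 3: jobs [11, 9, 3], load = 23
Makespan = max load = 24

24


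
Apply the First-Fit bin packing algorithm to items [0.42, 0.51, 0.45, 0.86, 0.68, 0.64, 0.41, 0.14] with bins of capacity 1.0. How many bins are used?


Place items sequentially using First-Fit:
  Item 0.42 -> new Bin 1
  Item 0.51 -> Bin 1 (now 0.93)
  Item 0.45 -> new Bin 2
  Item 0.86 -> new Bin 3
  Item 0.68 -> new Bin 4
  Item 0.64 -> new Bin 5
  Item 0.41 -> Bin 2 (now 0.86)
  Item 0.14 -> Bin 2 (now 1.0)
Total bins used = 5

5


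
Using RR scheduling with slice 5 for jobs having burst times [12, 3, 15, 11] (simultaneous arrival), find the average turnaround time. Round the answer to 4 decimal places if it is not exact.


Time quantum = 5
Execution trace:
  J1 runs 5 units, time = 5
  J2 runs 3 units, time = 8
  J3 runs 5 units, time = 13
  J4 runs 5 units, time = 18
  J1 runs 5 units, time = 23
  J3 runs 5 units, time = 28
  J4 runs 5 units, time = 33
  J1 runs 2 units, time = 35
  J3 runs 5 units, time = 40
  J4 runs 1 units, time = 41
Finish times: [35, 8, 40, 41]
Average turnaround = 124/4 = 31.0

31.0


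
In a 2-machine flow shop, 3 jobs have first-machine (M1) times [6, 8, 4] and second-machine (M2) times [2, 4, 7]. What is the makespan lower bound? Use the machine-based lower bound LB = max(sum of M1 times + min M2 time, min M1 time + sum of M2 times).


LB1 = sum(M1 times) + min(M2 times) = 18 + 2 = 20
LB2 = min(M1 times) + sum(M2 times) = 4 + 13 = 17
Lower bound = max(LB1, LB2) = max(20, 17) = 20

20


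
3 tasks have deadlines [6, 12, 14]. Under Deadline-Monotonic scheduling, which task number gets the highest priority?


Sort tasks by relative deadline (ascending):
  Task 1: deadline = 6
  Task 2: deadline = 12
  Task 3: deadline = 14
Priority order (highest first): [1, 2, 3]
Highest priority task = 1

1


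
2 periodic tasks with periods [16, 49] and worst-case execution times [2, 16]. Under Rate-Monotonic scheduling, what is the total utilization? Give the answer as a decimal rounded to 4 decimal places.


Compute individual utilizations (exact fractions):
  Task 1: C/T = 2/16 = 1/8 (approx. 0.125)
  Task 2: C/T = 16/49 (approx. 0.3265)
Total utilization U = 1/8 + 16/49 = 177/392
Rounded to 4 decimal places: U = 0.4515
RM (Liu & Layland) bound for 2 tasks = 0.828427; compare with U = 177/392 (approx. 0.451531)
U <= bound, so schedulable by RM sufficient condition.

0.4515


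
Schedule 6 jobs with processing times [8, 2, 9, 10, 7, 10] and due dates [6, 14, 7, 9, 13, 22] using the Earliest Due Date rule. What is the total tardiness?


Sort by due date (EDD order): [(8, 6), (9, 7), (10, 9), (7, 13), (2, 14), (10, 22)]
Compute completion times and tardiness:
  Job 1: p=8, d=6, C=8, tardiness=max(0,8-6)=2
  Job 2: p=9, d=7, C=17, tardiness=max(0,17-7)=10
  Job 3: p=10, d=9, C=27, tardiness=max(0,27-9)=18
  Job 4: p=7, d=13, C=34, tardiness=max(0,34-13)=21
  Job 5: p=2, d=14, C=36, tardiness=max(0,36-14)=22
  Job 6: p=10, d=22, C=46, tardiness=max(0,46-22)=24
Total tardiness = 97

97


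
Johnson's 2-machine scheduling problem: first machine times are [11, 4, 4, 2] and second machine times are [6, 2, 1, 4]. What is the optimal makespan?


Apply Johnson's rule:
  Group 1 (a <= b): [(4, 2, 4)]
  Group 2 (a > b): [(1, 11, 6), (2, 4, 2), (3, 4, 1)]
Optimal job order: [4, 1, 2, 3]
Schedule:
  Job 4: M1 done at 2, M2 done at 6
  Job 1: M1 done at 13, M2 done at 19
  Job 2: M1 done at 17, M2 done at 21
  Job 3: M1 done at 21, M2 done at 22
Makespan = 22

22


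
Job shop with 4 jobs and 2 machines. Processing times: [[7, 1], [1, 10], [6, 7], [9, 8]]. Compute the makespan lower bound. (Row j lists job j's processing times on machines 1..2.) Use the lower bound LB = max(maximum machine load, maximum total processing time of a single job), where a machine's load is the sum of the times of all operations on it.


Machine loads:
  Machine 1: 7 + 1 + 6 + 9 = 23
  Machine 2: 1 + 10 + 7 + 8 = 26
Max machine load = 26
Job totals:
  Job 1: 8
  Job 2: 11
  Job 3: 13
  Job 4: 17
Max job total = 17
Lower bound = max(26, 17) = 26

26


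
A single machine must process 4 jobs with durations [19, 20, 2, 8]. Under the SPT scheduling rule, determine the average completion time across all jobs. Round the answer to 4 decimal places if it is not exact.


Sort jobs by processing time (SPT order): [2, 8, 19, 20]
Compute completion times sequentially:
  Job 1: processing = 2, completes at 2
  Job 2: processing = 8, completes at 10
  Job 3: processing = 19, completes at 29
  Job 4: processing = 20, completes at 49
Sum of completion times = 90
Average completion time = 90/4 = 22.5

22.5


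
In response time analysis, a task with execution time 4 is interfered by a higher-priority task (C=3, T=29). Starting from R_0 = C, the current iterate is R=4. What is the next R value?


R_next = C + ceil(R_prev / T_hp) * C_hp
ceil(4 / 29) = ceil(0.1379) = 1
Interference = 1 * 3 = 3
R_next = 4 + 3 = 7

7


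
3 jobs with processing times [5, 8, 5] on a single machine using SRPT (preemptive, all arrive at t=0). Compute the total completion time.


Since all jobs arrive at t=0, SRPT equals SPT ordering.
SPT order: [5, 5, 8]
Completion times:
  Job 1: p=5, C=5
  Job 2: p=5, C=10
  Job 3: p=8, C=18
Total completion time = 5 + 10 + 18 = 33

33


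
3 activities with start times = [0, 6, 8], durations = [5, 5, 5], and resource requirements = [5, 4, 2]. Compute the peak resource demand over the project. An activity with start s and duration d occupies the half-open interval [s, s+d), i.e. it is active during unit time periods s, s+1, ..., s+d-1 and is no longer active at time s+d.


Each activity i is active on [start_i, start_i + duration_i).
Compute total resource usage per time slot:
  t=0: active resources = [5], total = 5
  t=1: active resources = [5], total = 5
  t=2: active resources = [5], total = 5
  t=3: active resources = [5], total = 5
  t=4: active resources = [5], total = 5
  t=5: active resources = [], total = 0
  t=6: active resources = [4], total = 4
  t=7: active resources = [4], total = 4
  t=8: active resources = [4, 2], total = 6
  t=9: active resources = [4, 2], total = 6
  t=10: active resources = [4, 2], total = 6
  t=11: active resources = [2], total = 2
  t=12: active resources = [2], total = 2
Peak resource demand = 6

6


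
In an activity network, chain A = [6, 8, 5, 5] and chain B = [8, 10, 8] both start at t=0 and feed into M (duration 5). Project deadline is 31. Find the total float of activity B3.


Forward pass: ES(B3) = sum of predecessors on chain B = 18
EF = ES + duration = 18 + 8 = 26
Backward pass: LF(M) = deadline = 31; LS(M) = 31 - 5 = 26
LF(B3) = LS(M) - sum(successors on chain B) = 26 - 0 = 26
LS = LF - duration = 26 - 8 = 18
Total float = LS - ES = 18 - 18 = 0

0


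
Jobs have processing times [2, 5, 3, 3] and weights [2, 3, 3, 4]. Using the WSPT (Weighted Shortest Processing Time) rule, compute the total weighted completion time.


Compute p/w ratios and sort ascending (WSPT): [(3, 4), (2, 2), (3, 3), (5, 3)]
Compute weighted completion times:
  Job (p=3,w=4): C=3, w*C=4*3=12
  Job (p=2,w=2): C=5, w*C=2*5=10
  Job (p=3,w=3): C=8, w*C=3*8=24
  Job (p=5,w=3): C=13, w*C=3*13=39
Total weighted completion time = 85

85


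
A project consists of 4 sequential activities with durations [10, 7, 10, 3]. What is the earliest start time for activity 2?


Activity 2 starts after activities 1 through 1 complete.
Predecessor durations: [10]
ES = 10 = 10

10


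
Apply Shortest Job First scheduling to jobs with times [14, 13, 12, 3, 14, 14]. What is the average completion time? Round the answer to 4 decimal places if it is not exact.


SJF order (ascending): [3, 12, 13, 14, 14, 14]
Completion times:
  Job 1: burst=3, C=3
  Job 2: burst=12, C=15
  Job 3: burst=13, C=28
  Job 4: burst=14, C=42
  Job 5: burst=14, C=56
  Job 6: burst=14, C=70
Average completion = 214/6 = 35.6667

35.6667


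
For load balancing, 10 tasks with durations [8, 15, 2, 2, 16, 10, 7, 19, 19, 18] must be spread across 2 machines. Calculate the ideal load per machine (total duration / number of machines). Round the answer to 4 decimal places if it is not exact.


Total processing time = 8 + 15 + 2 + 2 + 16 + 10 + 7 + 19 + 19 + 18 = 116
Number of machines = 2
Ideal balanced load = 116 / 2 = 58.0

58.0


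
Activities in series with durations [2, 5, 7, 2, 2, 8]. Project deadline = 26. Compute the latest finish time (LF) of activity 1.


LF(activity 1) = deadline - sum of successor durations
Successors: activities 2 through 6 with durations [5, 7, 2, 2, 8]
Sum of successor durations = 24
LF = 26 - 24 = 2

2


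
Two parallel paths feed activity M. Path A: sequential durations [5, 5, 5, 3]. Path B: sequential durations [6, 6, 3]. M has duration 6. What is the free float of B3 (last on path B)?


ES(B3) = sum of predecessors on chain B = 12
EF(B3) = ES + duration = 12 + 3 = 15
Successor of B3 is M. ES(M) = max(sum(A), sum(B)) = max(18, 15) = 18
Free float = ES(successor) - EF(current) = 18 - 15 = 3

3


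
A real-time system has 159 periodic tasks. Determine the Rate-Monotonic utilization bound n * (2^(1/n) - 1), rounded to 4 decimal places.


Compute 2^(1/159) = 1.0043689323
Subtract 1: 1.0043689323 - 1 = 0.0043689323
Multiply by n: 159 * 0.0043689323 = 0.6946602357
Round to 4 dp: 0.6947

0.6947


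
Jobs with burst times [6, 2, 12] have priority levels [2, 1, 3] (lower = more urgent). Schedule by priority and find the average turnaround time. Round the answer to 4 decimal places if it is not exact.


Sort by priority (ascending = highest first):
Order: [(1, 2), (2, 6), (3, 12)]
Completion times:
  Priority 1, burst=2, C=2
  Priority 2, burst=6, C=8
  Priority 3, burst=12, C=20
Average turnaround = 30/3 = 10.0

10.0


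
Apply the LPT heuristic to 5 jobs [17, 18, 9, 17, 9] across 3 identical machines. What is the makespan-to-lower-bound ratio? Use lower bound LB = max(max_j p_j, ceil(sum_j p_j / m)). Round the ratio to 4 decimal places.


LPT order: [18, 17, 17, 9, 9]
Machine loads after assignment: [18, 26, 26]
LPT makespan = 26
Lower bound = max(max_job, ceil(total/3)) = max(18, 24) = 24
Ratio = 26 / 24 = 1.0833

1.0833


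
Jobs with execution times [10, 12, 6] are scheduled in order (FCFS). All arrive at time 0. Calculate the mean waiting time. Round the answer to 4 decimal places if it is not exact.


FCFS order (as given): [10, 12, 6]
Waiting times:
  Job 1: wait = 0
  Job 2: wait = 10
  Job 3: wait = 22
Sum of waiting times = 32
Average waiting time = 32/3 = 10.6667

10.6667


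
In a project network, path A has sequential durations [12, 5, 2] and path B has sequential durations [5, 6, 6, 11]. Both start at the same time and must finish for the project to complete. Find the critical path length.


Path A total = 12 + 5 + 2 = 19
Path B total = 5 + 6 + 6 + 11 = 28
Critical path = longest path = max(19, 28) = 28

28


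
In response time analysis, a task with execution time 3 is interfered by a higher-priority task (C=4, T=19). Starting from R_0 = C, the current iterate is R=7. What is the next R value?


R_next = C + ceil(R_prev / T_hp) * C_hp
ceil(7 / 19) = ceil(0.3684) = 1
Interference = 1 * 4 = 4
R_next = 3 + 4 = 7
R_next = R_prev, so the iteration has converged (response time = 7).

7


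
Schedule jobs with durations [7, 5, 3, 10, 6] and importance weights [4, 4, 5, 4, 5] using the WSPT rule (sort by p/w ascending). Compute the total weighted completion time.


Compute p/w ratios and sort ascending (WSPT): [(3, 5), (6, 5), (5, 4), (7, 4), (10, 4)]
Compute weighted completion times:
  Job (p=3,w=5): C=3, w*C=5*3=15
  Job (p=6,w=5): C=9, w*C=5*9=45
  Job (p=5,w=4): C=14, w*C=4*14=56
  Job (p=7,w=4): C=21, w*C=4*21=84
  Job (p=10,w=4): C=31, w*C=4*31=124
Total weighted completion time = 324

324


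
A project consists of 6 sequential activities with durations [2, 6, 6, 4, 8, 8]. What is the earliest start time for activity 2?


Activity 2 starts after activities 1 through 1 complete.
Predecessor durations: [2]
ES = 2 = 2

2


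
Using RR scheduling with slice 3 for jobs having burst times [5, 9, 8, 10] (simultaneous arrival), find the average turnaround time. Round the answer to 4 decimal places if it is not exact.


Time quantum = 3
Execution trace:
  J1 runs 3 units, time = 3
  J2 runs 3 units, time = 6
  J3 runs 3 units, time = 9
  J4 runs 3 units, time = 12
  J1 runs 2 units, time = 14
  J2 runs 3 units, time = 17
  J3 runs 3 units, time = 20
  J4 runs 3 units, time = 23
  J2 runs 3 units, time = 26
  J3 runs 2 units, time = 28
  J4 runs 3 units, time = 31
  J4 runs 1 units, time = 32
Finish times: [14, 26, 28, 32]
Average turnaround = 100/4 = 25.0

25.0


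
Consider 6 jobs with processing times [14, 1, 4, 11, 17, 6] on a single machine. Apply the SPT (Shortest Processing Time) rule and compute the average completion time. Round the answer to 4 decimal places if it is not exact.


Sort jobs by processing time (SPT order): [1, 4, 6, 11, 14, 17]
Compute completion times sequentially:
  Job 1: processing = 1, completes at 1
  Job 2: processing = 4, completes at 5
  Job 3: processing = 6, completes at 11
  Job 4: processing = 11, completes at 22
  Job 5: processing = 14, completes at 36
  Job 6: processing = 17, completes at 53
Sum of completion times = 128
Average completion time = 128/6 = 21.3333

21.3333


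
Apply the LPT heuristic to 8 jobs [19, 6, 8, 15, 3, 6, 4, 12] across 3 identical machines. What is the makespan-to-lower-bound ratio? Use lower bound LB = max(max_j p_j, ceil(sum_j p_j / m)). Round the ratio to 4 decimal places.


LPT order: [19, 15, 12, 8, 6, 6, 4, 3]
Machine loads after assignment: [25, 24, 24]
LPT makespan = 25
Lower bound = max(max_job, ceil(total/3)) = max(19, 25) = 25
Ratio = 25 / 25 = 1.0

1.0


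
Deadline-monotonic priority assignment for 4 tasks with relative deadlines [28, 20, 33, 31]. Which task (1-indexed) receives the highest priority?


Sort tasks by relative deadline (ascending):
  Task 2: deadline = 20
  Task 1: deadline = 28
  Task 4: deadline = 31
  Task 3: deadline = 33
Priority order (highest first): [2, 1, 4, 3]
Highest priority task = 2

2


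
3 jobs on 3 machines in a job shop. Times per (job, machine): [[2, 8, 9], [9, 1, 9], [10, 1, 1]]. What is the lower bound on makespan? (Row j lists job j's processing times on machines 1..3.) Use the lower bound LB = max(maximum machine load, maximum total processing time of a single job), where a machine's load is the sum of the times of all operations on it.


Machine loads:
  Machine 1: 2 + 9 + 10 = 21
  Machine 2: 8 + 1 + 1 = 10
  Machine 3: 9 + 9 + 1 = 19
Max machine load = 21
Job totals:
  Job 1: 19
  Job 2: 19
  Job 3: 12
Max job total = 19
Lower bound = max(21, 19) = 21

21


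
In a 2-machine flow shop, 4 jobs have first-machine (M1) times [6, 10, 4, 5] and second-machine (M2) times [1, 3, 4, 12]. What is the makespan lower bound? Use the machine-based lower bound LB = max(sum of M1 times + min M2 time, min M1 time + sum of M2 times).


LB1 = sum(M1 times) + min(M2 times) = 25 + 1 = 26
LB2 = min(M1 times) + sum(M2 times) = 4 + 20 = 24
Lower bound = max(LB1, LB2) = max(26, 24) = 26

26


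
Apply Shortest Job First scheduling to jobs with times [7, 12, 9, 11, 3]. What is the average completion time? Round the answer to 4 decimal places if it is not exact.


SJF order (ascending): [3, 7, 9, 11, 12]
Completion times:
  Job 1: burst=3, C=3
  Job 2: burst=7, C=10
  Job 3: burst=9, C=19
  Job 4: burst=11, C=30
  Job 5: burst=12, C=42
Average completion = 104/5 = 20.8

20.8


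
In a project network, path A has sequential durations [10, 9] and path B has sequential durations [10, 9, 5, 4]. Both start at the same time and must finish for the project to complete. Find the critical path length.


Path A total = 10 + 9 = 19
Path B total = 10 + 9 + 5 + 4 = 28
Critical path = longest path = max(19, 28) = 28

28


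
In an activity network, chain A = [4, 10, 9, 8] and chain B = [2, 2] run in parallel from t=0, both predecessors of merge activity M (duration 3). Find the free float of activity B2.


ES(B2) = sum of predecessors on chain B = 2
EF(B2) = ES + duration = 2 + 2 = 4
Successor of B2 is M. ES(M) = max(sum(A), sum(B)) = max(31, 4) = 31
Free float = ES(successor) - EF(current) = 31 - 4 = 27

27


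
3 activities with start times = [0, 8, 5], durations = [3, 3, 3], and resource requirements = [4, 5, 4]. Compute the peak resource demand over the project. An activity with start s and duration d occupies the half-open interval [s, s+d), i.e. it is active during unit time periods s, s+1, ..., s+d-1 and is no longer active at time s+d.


Each activity i is active on [start_i, start_i + duration_i).
Compute total resource usage per time slot:
  t=0: active resources = [4], total = 4
  t=1: active resources = [4], total = 4
  t=2: active resources = [4], total = 4
  t=3: active resources = [], total = 0
  t=4: active resources = [], total = 0
  t=5: active resources = [4], total = 4
  t=6: active resources = [4], total = 4
  t=7: active resources = [4], total = 4
  t=8: active resources = [5], total = 5
  t=9: active resources = [5], total = 5
  t=10: active resources = [5], total = 5
Peak resource demand = 5

5


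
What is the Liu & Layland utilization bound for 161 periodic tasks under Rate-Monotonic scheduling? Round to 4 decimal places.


Compute 2^(1/161) = 1.0043145429
Subtract 1: 1.0043145429 - 1 = 0.0043145429
Multiply by n: 161 * 0.0043145429 = 0.6946414069
Round to 4 dp: 0.6946

0.6946


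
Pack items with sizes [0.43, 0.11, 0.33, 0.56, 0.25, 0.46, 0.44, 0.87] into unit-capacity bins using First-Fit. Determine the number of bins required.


Place items sequentially using First-Fit:
  Item 0.43 -> new Bin 1
  Item 0.11 -> Bin 1 (now 0.54)
  Item 0.33 -> Bin 1 (now 0.87)
  Item 0.56 -> new Bin 2
  Item 0.25 -> Bin 2 (now 0.81)
  Item 0.46 -> new Bin 3
  Item 0.44 -> Bin 3 (now 0.9)
  Item 0.87 -> new Bin 4
Total bins used = 4

4


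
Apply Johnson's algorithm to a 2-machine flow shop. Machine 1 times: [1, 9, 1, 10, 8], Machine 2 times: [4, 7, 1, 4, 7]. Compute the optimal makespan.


Apply Johnson's rule:
  Group 1 (a <= b): [(1, 1, 4), (3, 1, 1)]
  Group 2 (a > b): [(2, 9, 7), (5, 8, 7), (4, 10, 4)]
Optimal job order: [1, 3, 2, 5, 4]
Schedule:
  Job 1: M1 done at 1, M2 done at 5
  Job 3: M1 done at 2, M2 done at 6
  Job 2: M1 done at 11, M2 done at 18
  Job 5: M1 done at 19, M2 done at 26
  Job 4: M1 done at 29, M2 done at 33
Makespan = 33

33


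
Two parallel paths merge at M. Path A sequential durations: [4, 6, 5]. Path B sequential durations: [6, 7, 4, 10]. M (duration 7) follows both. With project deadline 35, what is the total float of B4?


Forward pass: ES(B4) = sum of predecessors on chain B = 17
EF = ES + duration = 17 + 10 = 27
Backward pass: LF(M) = deadline = 35; LS(M) = 35 - 7 = 28
LF(B4) = LS(M) - sum(successors on chain B) = 28 - 0 = 28
LS = LF - duration = 28 - 10 = 18
Total float = LS - ES = 18 - 17 = 1

1


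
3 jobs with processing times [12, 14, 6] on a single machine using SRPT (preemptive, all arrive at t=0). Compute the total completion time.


Since all jobs arrive at t=0, SRPT equals SPT ordering.
SPT order: [6, 12, 14]
Completion times:
  Job 1: p=6, C=6
  Job 2: p=12, C=18
  Job 3: p=14, C=32
Total completion time = 6 + 18 + 32 = 56

56


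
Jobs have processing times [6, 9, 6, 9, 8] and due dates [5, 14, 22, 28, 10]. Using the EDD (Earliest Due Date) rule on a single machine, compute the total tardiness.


Sort by due date (EDD order): [(6, 5), (8, 10), (9, 14), (6, 22), (9, 28)]
Compute completion times and tardiness:
  Job 1: p=6, d=5, C=6, tardiness=max(0,6-5)=1
  Job 2: p=8, d=10, C=14, tardiness=max(0,14-10)=4
  Job 3: p=9, d=14, C=23, tardiness=max(0,23-14)=9
  Job 4: p=6, d=22, C=29, tardiness=max(0,29-22)=7
  Job 5: p=9, d=28, C=38, tardiness=max(0,38-28)=10
Total tardiness = 31

31


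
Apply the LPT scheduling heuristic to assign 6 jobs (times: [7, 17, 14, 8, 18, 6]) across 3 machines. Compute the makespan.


Sort jobs in decreasing order (LPT): [18, 17, 14, 8, 7, 6]
Assign each job to the least loaded machine:
  Machine 1: jobs [18, 6], load = 24
  Machine 2: jobs [17, 7], load = 24
  Machine 3: jobs [14, 8], load = 22
Makespan = max load = 24

24


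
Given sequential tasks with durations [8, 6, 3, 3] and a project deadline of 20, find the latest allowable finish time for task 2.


LF(activity 2) = deadline - sum of successor durations
Successors: activities 3 through 4 with durations [3, 3]
Sum of successor durations = 6
LF = 20 - 6 = 14

14


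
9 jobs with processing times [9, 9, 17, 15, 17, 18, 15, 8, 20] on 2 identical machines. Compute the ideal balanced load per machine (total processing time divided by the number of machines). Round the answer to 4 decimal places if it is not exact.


Total processing time = 9 + 9 + 17 + 15 + 17 + 18 + 15 + 8 + 20 = 128
Number of machines = 2
Ideal balanced load = 128 / 2 = 64.0

64.0


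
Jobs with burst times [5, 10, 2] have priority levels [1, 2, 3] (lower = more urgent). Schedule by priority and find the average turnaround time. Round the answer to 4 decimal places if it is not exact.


Sort by priority (ascending = highest first):
Order: [(1, 5), (2, 10), (3, 2)]
Completion times:
  Priority 1, burst=5, C=5
  Priority 2, burst=10, C=15
  Priority 3, burst=2, C=17
Average turnaround = 37/3 = 12.3333

12.3333


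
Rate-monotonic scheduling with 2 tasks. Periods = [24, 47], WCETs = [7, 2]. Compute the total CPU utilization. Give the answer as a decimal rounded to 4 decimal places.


Compute individual utilizations (exact fractions):
  Task 1: C/T = 7/24 (approx. 0.2917)
  Task 2: C/T = 2/47 (approx. 0.0426)
Total utilization U = 7/24 + 2/47 = 377/1128
Rounded to 4 decimal places: U = 0.3342
RM (Liu & Layland) bound for 2 tasks = 0.828427; compare with U = 377/1128 (approx. 0.334220)
U <= bound, so schedulable by RM sufficient condition.

0.3342


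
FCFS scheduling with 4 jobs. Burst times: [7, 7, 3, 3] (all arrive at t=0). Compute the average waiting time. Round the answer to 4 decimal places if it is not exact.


FCFS order (as given): [7, 7, 3, 3]
Waiting times:
  Job 1: wait = 0
  Job 2: wait = 7
  Job 3: wait = 14
  Job 4: wait = 17
Sum of waiting times = 38
Average waiting time = 38/4 = 9.5

9.5


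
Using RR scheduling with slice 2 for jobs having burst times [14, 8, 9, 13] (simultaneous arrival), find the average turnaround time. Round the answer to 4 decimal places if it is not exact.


Time quantum = 2
Execution trace:
  J1 runs 2 units, time = 2
  J2 runs 2 units, time = 4
  J3 runs 2 units, time = 6
  J4 runs 2 units, time = 8
  J1 runs 2 units, time = 10
  J2 runs 2 units, time = 12
  J3 runs 2 units, time = 14
  J4 runs 2 units, time = 16
  J1 runs 2 units, time = 18
  J2 runs 2 units, time = 20
  J3 runs 2 units, time = 22
  J4 runs 2 units, time = 24
  J1 runs 2 units, time = 26
  J2 runs 2 units, time = 28
  J3 runs 2 units, time = 30
  J4 runs 2 units, time = 32
  J1 runs 2 units, time = 34
  J3 runs 1 units, time = 35
  J4 runs 2 units, time = 37
  J1 runs 2 units, time = 39
  J4 runs 2 units, time = 41
  J1 runs 2 units, time = 43
  J4 runs 1 units, time = 44
Finish times: [43, 28, 35, 44]
Average turnaround = 150/4 = 37.5

37.5


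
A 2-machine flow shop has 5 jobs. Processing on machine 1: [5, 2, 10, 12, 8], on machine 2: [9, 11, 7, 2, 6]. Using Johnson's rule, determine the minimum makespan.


Apply Johnson's rule:
  Group 1 (a <= b): [(2, 2, 11), (1, 5, 9)]
  Group 2 (a > b): [(3, 10, 7), (5, 8, 6), (4, 12, 2)]
Optimal job order: [2, 1, 3, 5, 4]
Schedule:
  Job 2: M1 done at 2, M2 done at 13
  Job 1: M1 done at 7, M2 done at 22
  Job 3: M1 done at 17, M2 done at 29
  Job 5: M1 done at 25, M2 done at 35
  Job 4: M1 done at 37, M2 done at 39
Makespan = 39

39


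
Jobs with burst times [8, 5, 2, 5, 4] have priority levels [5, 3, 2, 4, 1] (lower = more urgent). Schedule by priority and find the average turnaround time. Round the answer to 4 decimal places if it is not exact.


Sort by priority (ascending = highest first):
Order: [(1, 4), (2, 2), (3, 5), (4, 5), (5, 8)]
Completion times:
  Priority 1, burst=4, C=4
  Priority 2, burst=2, C=6
  Priority 3, burst=5, C=11
  Priority 4, burst=5, C=16
  Priority 5, burst=8, C=24
Average turnaround = 61/5 = 12.2

12.2


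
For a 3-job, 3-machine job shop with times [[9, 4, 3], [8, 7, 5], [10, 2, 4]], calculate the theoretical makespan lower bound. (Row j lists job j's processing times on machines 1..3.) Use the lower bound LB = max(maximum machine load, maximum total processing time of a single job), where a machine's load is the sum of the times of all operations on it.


Machine loads:
  Machine 1: 9 + 8 + 10 = 27
  Machine 2: 4 + 7 + 2 = 13
  Machine 3: 3 + 5 + 4 = 12
Max machine load = 27
Job totals:
  Job 1: 16
  Job 2: 20
  Job 3: 16
Max job total = 20
Lower bound = max(27, 20) = 27

27


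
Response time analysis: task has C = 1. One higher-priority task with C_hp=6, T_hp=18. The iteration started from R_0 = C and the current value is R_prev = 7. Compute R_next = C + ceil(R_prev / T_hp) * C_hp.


R_next = C + ceil(R_prev / T_hp) * C_hp
ceil(7 / 18) = ceil(0.3889) = 1
Interference = 1 * 6 = 6
R_next = 1 + 6 = 7
R_next = R_prev, so the iteration has converged (response time = 7).

7


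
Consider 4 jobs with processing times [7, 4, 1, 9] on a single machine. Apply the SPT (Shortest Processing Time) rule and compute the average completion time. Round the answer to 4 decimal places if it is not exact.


Sort jobs by processing time (SPT order): [1, 4, 7, 9]
Compute completion times sequentially:
  Job 1: processing = 1, completes at 1
  Job 2: processing = 4, completes at 5
  Job 3: processing = 7, completes at 12
  Job 4: processing = 9, completes at 21
Sum of completion times = 39
Average completion time = 39/4 = 9.75

9.75


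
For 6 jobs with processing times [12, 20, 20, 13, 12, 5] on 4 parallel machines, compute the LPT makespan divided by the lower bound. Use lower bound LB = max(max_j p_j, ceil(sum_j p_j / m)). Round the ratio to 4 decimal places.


LPT order: [20, 20, 13, 12, 12, 5]
Machine loads after assignment: [20, 20, 18, 24]
LPT makespan = 24
Lower bound = max(max_job, ceil(total/4)) = max(20, 21) = 21
Ratio = 24 / 21 = 1.1429

1.1429
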